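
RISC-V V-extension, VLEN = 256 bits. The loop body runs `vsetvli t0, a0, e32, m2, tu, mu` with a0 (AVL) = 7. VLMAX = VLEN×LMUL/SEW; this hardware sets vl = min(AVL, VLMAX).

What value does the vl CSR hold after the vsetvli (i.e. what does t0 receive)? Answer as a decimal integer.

VLMAX = VLEN×LMUL/SEW = 256×2/32 = 16
vl = min(AVL, VLMAX) = min(7, 16) = 7

vl = 7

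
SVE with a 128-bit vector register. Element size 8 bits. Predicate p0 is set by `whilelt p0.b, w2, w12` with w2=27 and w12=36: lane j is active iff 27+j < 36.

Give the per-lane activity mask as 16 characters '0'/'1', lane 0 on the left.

predicate = 1111111110000000

register lanes = 128/8 = 16
active while 27+j < 36, i.e. j ∈ [0,9) capped at 16 ⇒ 9
bits (lane 0 leftmost): 1111111110000000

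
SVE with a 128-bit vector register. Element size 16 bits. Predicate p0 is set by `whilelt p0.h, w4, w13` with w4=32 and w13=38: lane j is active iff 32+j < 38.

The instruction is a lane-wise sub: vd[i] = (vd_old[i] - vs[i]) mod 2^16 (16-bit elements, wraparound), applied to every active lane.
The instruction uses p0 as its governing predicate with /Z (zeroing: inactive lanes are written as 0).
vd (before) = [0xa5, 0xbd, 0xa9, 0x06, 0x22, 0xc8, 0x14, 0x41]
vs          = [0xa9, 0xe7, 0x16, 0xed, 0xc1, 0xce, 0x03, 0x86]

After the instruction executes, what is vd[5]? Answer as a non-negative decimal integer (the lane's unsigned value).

lane count: 128 div 16 = 8
whilelt: lane j active iff 32+j < 38 → j < 6 → 6 active
[0] sub(0xa5,0xa9) = 0xfffc
[1] sub(0xbd,0xe7) = 0xffd6
[2] sub(0xa9,0x16) = 0x93
[3] sub(0x06,0xed) = 0xff19
[4] sub(0x22,0xc1) = 0xff61
[5] sub(0xc8,0xce) = 0xfffa
[6] tail/zero = 0x00
[7] tail/zero = 0x00

vd[5] = 65530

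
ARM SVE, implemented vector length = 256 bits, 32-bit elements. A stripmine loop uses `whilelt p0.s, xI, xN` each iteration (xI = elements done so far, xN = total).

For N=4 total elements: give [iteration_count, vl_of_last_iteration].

lane count: 256 div 32 = 8
4 elements at 8/iter → 1 passes, remainder 4 on the last

[iterations, last_vl] = [1, 4]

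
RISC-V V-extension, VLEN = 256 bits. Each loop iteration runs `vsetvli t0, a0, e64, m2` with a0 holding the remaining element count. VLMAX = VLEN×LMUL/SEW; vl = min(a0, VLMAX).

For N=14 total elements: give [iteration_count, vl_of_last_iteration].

[iterations, last_vl] = [2, 6]

VLMAX = (256 × 2) / 64 = 8 lanes
N=14: ⌈14/8⌉ = 2 iters; last vl = 14 − 1×8 = 6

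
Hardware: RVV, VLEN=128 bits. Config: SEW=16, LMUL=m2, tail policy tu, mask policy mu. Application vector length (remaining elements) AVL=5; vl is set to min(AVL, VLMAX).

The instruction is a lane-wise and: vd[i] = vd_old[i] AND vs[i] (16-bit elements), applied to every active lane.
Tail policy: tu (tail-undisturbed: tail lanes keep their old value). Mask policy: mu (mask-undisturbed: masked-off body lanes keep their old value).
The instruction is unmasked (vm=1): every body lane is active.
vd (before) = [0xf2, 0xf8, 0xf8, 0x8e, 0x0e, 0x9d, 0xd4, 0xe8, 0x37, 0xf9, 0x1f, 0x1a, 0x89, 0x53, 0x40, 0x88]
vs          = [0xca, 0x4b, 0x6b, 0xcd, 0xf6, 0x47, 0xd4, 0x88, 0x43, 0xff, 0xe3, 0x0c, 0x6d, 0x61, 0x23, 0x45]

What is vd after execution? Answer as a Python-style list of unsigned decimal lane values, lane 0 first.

vd = [194, 72, 104, 140, 6, 157, 212, 232, 55, 249, 31, 26, 137, 83, 64, 136]

VLMAX = VLEN×LMUL/SEW = 128×2/16 = 16
vl ← min(5, 16) = 5
vd[0] and(0xf2,0xca) -> 0xc2
vd[1] and(0xf8,0x4b) -> 0x48
vd[2] and(0xf8,0x6b) -> 0x68
vd[3] and(0x8e,0xcd) -> 0x8c
vd[4] and(0x0e,0xf6) -> 0x06
vd[5] tail/keep -> 0x9d
vd[6] tail/keep -> 0xd4
vd[7] tail/keep -> 0xe8
vd[8] tail/keep -> 0x37
vd[9] tail/keep -> 0xf9
vd[10] tail/keep -> 0x1f
vd[11] tail/keep -> 0x1a
vd[12] tail/keep -> 0x89
vd[13] tail/keep -> 0x53
vd[14] tail/keep -> 0x40
vd[15] tail/keep -> 0x88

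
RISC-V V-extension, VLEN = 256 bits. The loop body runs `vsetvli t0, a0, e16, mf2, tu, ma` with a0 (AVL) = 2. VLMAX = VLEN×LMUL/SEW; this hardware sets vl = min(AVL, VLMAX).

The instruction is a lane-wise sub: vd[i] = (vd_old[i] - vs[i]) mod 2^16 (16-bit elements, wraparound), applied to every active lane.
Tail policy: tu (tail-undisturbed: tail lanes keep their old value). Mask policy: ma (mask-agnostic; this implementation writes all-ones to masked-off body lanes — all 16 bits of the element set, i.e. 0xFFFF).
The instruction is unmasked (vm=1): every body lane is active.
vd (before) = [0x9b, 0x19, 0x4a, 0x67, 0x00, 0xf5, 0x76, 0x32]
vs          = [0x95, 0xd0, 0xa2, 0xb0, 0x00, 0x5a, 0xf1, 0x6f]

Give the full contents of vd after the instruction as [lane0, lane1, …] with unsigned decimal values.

lanes per group: 256·1/2/16 = 8
vl ← min(2, 8) = 2
lane  0: sub(0x9b,0x95) ⇒ 0x06
lane  1: sub(0x19,0xd0) ⇒ 0xff49
lane  2: tail/keep ⇒ 0x4a
lane  3: tail/keep ⇒ 0x67
lane  4: tail/keep ⇒ 0x00
lane  5: tail/keep ⇒ 0xf5
lane  6: tail/keep ⇒ 0x76
lane  7: tail/keep ⇒ 0x32

vd = [6, 65353, 74, 103, 0, 245, 118, 50]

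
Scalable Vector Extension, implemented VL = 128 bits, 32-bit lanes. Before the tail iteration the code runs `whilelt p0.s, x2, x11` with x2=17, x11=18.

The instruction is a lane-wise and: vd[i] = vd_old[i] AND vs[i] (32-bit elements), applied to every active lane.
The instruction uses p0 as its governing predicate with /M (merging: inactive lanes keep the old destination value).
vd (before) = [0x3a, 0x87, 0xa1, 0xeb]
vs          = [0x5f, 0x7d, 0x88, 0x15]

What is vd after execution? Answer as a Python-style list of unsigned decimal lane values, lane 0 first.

vd = [26, 135, 161, 235]

lane count: 128 div 32 = 4
p0[j] = (17+j < 18); true for j=0..0 → 1 lanes set
vd[0] and(0x3a,0x5f) -> 0x1a
vd[1] tail/keep -> 0x87
vd[2] tail/keep -> 0xa1
vd[3] tail/keep -> 0xeb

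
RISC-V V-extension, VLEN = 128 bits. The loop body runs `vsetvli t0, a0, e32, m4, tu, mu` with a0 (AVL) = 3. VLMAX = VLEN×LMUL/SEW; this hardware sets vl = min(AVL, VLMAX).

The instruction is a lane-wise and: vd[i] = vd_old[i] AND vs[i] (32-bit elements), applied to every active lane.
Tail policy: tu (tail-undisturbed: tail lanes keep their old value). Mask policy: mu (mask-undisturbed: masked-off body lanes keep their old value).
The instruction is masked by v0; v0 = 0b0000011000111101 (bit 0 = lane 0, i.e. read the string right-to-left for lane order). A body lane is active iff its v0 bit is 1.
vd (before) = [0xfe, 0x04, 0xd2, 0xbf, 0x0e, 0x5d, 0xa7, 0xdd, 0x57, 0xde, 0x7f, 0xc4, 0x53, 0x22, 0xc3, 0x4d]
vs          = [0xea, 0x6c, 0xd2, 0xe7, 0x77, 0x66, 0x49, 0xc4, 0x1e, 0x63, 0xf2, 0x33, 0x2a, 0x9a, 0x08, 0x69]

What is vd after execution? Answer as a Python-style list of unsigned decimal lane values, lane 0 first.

lanes per group: 128·4/32 = 16
vl = min(AVL, VLMAX) = min(3, 16) = 3
[0] and(0xfe,0xea) = 0xea
[1] mask-off/keep = 0x04
[2] and(0xd2,0xd2) = 0xd2
[3] tail/keep = 0xbf
[4] tail/keep = 0x0e
[5] tail/keep = 0x5d
[6] tail/keep = 0xa7
[7] tail/keep = 0xdd
[8] tail/keep = 0x57
[9] tail/keep = 0xde
[10] tail/keep = 0x7f
[11] tail/keep = 0xc4
[12] tail/keep = 0x53
[13] tail/keep = 0x22
[14] tail/keep = 0xc3
[15] tail/keep = 0x4d

vd = [234, 4, 210, 191, 14, 93, 167, 221, 87, 222, 127, 196, 83, 34, 195, 77]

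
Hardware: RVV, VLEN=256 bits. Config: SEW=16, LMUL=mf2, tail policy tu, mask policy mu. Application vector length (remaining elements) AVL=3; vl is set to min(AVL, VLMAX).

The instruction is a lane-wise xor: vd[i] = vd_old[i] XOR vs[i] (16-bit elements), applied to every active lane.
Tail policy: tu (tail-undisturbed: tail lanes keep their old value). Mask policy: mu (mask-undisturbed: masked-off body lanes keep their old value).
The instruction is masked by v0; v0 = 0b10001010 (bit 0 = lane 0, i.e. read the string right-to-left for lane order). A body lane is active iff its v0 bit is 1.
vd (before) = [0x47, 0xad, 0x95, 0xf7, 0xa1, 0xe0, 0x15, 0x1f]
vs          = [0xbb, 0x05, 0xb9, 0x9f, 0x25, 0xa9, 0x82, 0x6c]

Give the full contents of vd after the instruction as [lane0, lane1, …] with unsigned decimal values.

VLMAX = (256 × 1/2) / 16 = 8 lanes
vl ← min(3, 8) = 3
[0] mask-off/keep = 0x47
[1] xor(0xad,0x05) = 0xa8
[2] mask-off/keep = 0x95
[3] tail/keep = 0xf7
[4] tail/keep = 0xa1
[5] tail/keep = 0xe0
[6] tail/keep = 0x15
[7] tail/keep = 0x1f

vd = [71, 168, 149, 247, 161, 224, 21, 31]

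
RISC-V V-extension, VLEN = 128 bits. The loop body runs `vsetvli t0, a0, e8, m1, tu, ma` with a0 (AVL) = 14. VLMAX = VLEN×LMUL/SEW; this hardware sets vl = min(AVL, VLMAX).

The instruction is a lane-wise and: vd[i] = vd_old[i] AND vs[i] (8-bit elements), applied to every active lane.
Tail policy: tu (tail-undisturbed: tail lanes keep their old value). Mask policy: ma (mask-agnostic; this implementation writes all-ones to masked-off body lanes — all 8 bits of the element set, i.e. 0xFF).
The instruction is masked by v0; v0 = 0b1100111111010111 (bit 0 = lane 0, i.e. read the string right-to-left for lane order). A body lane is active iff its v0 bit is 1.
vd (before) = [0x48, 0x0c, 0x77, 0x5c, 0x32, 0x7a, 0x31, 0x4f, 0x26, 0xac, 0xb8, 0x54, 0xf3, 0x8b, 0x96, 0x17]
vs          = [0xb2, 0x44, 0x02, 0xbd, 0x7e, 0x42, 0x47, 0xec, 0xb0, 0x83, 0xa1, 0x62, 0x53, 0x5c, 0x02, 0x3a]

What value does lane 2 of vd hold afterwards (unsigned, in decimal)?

vd[2] = 2

lanes per group: 128·1/8 = 16
AVL=14 ≤ VLMAX=16, so vl = 14
lane  0: and(0x48,0xb2) ⇒ 0x00
lane  1: and(0x0c,0x44) ⇒ 0x04
lane  2: and(0x77,0x02) ⇒ 0x02
lane  3: mask-off/ones ⇒ 0xff
lane  4: and(0x32,0x7e) ⇒ 0x32
lane  5: mask-off/ones ⇒ 0xff
lane  6: and(0x31,0x47) ⇒ 0x01
lane  7: and(0x4f,0xec) ⇒ 0x4c
lane  8: and(0x26,0xb0) ⇒ 0x20
lane  9: and(0xac,0x83) ⇒ 0x80
lane 10: and(0xb8,0xa1) ⇒ 0xa0
lane 11: and(0x54,0x62) ⇒ 0x40
lane 12: mask-off/ones ⇒ 0xff
lane 13: mask-off/ones ⇒ 0xff
lane 14: tail/keep ⇒ 0x96
lane 15: tail/keep ⇒ 0x17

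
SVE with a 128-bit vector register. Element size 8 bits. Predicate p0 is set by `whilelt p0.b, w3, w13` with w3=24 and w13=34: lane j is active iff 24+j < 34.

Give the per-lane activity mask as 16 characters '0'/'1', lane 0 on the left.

predicate = 1111111111000000

128-bit reg / 8-bit elem → 16 lanes
p0[j] = (24+j < 34); true for j=0..9 → 10 lanes set
bits (lane 0 leftmost): 1111111111000000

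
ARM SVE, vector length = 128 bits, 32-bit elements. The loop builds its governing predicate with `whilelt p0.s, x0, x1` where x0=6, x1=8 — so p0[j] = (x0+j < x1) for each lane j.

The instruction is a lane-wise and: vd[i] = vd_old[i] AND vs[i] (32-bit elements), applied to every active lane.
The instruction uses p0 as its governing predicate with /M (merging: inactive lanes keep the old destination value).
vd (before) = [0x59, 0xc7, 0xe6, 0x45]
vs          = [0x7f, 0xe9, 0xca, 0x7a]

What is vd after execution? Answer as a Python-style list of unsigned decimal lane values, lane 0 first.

vd = [89, 193, 230, 69]

register lanes = 128/32 = 4
whilelt: lane j active iff 6+j < 8 → j < 2 → 2 active
vd[0] and(0x59,0x7f) -> 0x59
vd[1] and(0xc7,0xe9) -> 0xc1
vd[2] tail/keep -> 0xe6
vd[3] tail/keep -> 0x45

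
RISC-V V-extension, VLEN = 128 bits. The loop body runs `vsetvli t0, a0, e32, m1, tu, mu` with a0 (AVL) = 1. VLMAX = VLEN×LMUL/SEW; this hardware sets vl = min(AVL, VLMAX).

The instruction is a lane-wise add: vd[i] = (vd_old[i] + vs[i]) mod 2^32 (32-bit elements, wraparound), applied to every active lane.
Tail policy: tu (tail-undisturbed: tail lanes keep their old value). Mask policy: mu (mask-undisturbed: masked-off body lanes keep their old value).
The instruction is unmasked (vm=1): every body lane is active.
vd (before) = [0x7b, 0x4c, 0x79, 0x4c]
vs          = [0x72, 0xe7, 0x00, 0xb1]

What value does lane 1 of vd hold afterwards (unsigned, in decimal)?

lanes per group: 128·1/32 = 4
vl = min(AVL, VLMAX) = min(1, 4) = 1
[0] add(0x7b,0x72) = 0xed
[1] tail/keep = 0x4c
[2] tail/keep = 0x79
[3] tail/keep = 0x4c

vd[1] = 76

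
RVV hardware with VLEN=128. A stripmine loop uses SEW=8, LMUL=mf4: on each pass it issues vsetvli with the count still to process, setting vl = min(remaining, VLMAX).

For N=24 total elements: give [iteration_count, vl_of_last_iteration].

VLMAX = (128 × 1/4) / 8 = 4 lanes
iterations = ceil(24/4) = 6; final-pass vl = 4

[iterations, last_vl] = [6, 4]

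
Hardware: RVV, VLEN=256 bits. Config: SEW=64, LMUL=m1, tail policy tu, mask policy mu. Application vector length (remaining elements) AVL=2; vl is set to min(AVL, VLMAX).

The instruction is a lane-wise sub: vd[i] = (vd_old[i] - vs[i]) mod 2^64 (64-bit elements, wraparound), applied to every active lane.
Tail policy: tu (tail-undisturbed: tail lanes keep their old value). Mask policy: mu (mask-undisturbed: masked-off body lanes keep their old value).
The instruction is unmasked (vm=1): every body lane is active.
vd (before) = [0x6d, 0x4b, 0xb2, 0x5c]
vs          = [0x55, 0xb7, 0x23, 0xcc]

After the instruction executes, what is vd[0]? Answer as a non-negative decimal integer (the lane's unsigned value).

vd[0] = 24

lanes per group: 256·1/64 = 4
vl ← min(2, 4) = 2
[0] sub(0x6d,0x55) = 0x18
[1] sub(0x4b,0xb7) = 0xffffffffffffff94
[2] tail/keep = 0xb2
[3] tail/keep = 0x5c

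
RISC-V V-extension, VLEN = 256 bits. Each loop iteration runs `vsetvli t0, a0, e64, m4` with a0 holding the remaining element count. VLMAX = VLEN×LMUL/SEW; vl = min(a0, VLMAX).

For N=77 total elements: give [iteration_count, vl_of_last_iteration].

[iterations, last_vl] = [5, 13]

VLMAX = VLEN×LMUL/SEW = 256×4/64 = 16
N=77: ⌈77/16⌉ = 5 iters; last vl = 77 − 4×16 = 13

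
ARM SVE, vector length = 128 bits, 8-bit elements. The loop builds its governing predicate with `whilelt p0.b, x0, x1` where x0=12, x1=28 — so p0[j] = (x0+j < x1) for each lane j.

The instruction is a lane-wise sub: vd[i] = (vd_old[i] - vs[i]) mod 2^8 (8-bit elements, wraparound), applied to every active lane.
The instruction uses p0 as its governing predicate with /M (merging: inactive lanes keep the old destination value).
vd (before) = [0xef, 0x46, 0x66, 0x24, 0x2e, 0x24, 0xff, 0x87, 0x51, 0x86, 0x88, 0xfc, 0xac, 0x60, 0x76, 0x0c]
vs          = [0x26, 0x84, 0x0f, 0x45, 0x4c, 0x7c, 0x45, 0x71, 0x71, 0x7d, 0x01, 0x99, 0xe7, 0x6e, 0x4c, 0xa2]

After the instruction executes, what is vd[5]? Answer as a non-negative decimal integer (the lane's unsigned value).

vd[5] = 168

128-bit reg / 8-bit elem → 16 lanes
p0[j] = (12+j < 28); true for j=0..15 → 16 lanes set
vd[0] sub(0xef,0x26) -> 0xc9
vd[1] sub(0x46,0x84) -> 0xc2
vd[2] sub(0x66,0x0f) -> 0x57
vd[3] sub(0x24,0x45) -> 0xdf
vd[4] sub(0x2e,0x4c) -> 0xe2
vd[5] sub(0x24,0x7c) -> 0xa8
vd[6] sub(0xff,0x45) -> 0xba
vd[7] sub(0x87,0x71) -> 0x16
vd[8] sub(0x51,0x71) -> 0xe0
vd[9] sub(0x86,0x7d) -> 0x09
vd[10] sub(0x88,0x01) -> 0x87
vd[11] sub(0xfc,0x99) -> 0x63
vd[12] sub(0xac,0xe7) -> 0xc5
vd[13] sub(0x60,0x6e) -> 0xf2
vd[14] sub(0x76,0x4c) -> 0x2a
vd[15] sub(0x0c,0xa2) -> 0x6a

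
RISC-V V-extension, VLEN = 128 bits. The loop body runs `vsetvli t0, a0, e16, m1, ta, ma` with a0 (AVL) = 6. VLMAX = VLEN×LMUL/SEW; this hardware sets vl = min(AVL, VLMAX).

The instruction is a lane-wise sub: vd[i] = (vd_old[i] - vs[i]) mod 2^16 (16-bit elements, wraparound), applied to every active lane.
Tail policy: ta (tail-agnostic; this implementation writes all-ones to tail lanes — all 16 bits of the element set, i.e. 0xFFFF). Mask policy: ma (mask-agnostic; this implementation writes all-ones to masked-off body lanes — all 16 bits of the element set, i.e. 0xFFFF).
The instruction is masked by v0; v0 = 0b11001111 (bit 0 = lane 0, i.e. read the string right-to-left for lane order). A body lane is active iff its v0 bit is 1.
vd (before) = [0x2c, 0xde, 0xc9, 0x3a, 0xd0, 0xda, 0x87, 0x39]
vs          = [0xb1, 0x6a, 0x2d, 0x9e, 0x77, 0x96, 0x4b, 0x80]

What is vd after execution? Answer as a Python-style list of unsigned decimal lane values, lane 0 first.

VLMAX = (128 × 1) / 16 = 8 lanes
vl ← min(6, 8) = 6
vd[0] sub(0x2c,0xb1) -> 0xff7b
vd[1] sub(0xde,0x6a) -> 0x74
vd[2] sub(0xc9,0x2d) -> 0x9c
vd[3] sub(0x3a,0x9e) -> 0xff9c
vd[4] mask-off/ones -> 0xffff
vd[5] mask-off/ones -> 0xffff
vd[6] tail/ones -> 0xffff
vd[7] tail/ones -> 0xffff

vd = [65403, 116, 156, 65436, 65535, 65535, 65535, 65535]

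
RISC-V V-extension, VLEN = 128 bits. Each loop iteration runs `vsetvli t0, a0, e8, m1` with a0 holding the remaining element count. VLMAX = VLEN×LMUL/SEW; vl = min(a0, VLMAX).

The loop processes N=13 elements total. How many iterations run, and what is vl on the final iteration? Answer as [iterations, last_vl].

[iterations, last_vl] = [1, 13]

VLMAX = (128 × 1) / 8 = 16 lanes
N=13: ⌈13/16⌉ = 1 iters; last vl = 13 − 0×16 = 13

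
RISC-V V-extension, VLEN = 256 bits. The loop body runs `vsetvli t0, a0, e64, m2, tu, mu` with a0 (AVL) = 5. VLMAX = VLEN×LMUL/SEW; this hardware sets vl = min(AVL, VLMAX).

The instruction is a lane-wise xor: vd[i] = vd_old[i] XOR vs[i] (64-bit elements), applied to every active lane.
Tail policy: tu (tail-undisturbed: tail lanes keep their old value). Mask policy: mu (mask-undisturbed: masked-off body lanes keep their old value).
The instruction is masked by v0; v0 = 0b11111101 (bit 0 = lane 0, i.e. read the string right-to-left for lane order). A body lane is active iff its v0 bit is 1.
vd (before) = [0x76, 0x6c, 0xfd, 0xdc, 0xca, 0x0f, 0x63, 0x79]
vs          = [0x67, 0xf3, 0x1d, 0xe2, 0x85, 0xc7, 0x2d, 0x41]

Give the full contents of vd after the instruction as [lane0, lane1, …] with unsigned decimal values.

VLMAX = VLEN×LMUL/SEW = 256×2/64 = 8
AVL=5 ≤ VLMAX=8, so vl = 5
lane  0: xor(0x76,0x67) ⇒ 0x11
lane  1: mask-off/keep ⇒ 0x6c
lane  2: xor(0xfd,0x1d) ⇒ 0xe0
lane  3: xor(0xdc,0xe2) ⇒ 0x3e
lane  4: xor(0xca,0x85) ⇒ 0x4f
lane  5: tail/keep ⇒ 0x0f
lane  6: tail/keep ⇒ 0x63
lane  7: tail/keep ⇒ 0x79

vd = [17, 108, 224, 62, 79, 15, 99, 121]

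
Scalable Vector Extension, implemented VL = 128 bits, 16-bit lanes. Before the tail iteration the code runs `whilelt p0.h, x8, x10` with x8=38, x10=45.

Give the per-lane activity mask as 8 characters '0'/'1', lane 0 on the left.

predicate = 11111110

register lanes = 128/16 = 8
p0[j] = (38+j < 45); true for j=0..6 → 7 lanes set
bits (lane 0 leftmost): 11111110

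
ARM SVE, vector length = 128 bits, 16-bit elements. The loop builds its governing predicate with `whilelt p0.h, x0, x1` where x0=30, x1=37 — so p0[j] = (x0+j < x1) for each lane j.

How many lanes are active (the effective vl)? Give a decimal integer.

register lanes = 128/16 = 8
p0[j] = (30+j < 37); true for j=0..6 → 7 lanes set

vl = 7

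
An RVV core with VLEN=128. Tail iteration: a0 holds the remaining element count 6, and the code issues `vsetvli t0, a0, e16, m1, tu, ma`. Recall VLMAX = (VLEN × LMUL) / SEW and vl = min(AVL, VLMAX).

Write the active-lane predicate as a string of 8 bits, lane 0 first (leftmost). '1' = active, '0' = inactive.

predicate = 11111100

VLMAX = (128 × 1) / 16 = 8 lanes
vl ← min(6, 8) = 6
bits (lane 0 leftmost): 11111100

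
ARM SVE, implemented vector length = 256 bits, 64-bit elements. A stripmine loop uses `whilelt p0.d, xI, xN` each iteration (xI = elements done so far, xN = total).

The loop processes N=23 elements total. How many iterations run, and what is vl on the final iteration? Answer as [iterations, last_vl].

[iterations, last_vl] = [6, 3]

register lanes = 256/64 = 4
iterations = ceil(23/4) = 6; final-pass vl = 3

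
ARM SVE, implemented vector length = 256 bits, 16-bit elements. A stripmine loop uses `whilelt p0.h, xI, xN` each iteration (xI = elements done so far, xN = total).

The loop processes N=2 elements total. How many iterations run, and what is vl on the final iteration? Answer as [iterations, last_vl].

lane count: 256 div 16 = 16
2 elements at 16/iter → 1 passes, remainder 2 on the last

[iterations, last_vl] = [1, 2]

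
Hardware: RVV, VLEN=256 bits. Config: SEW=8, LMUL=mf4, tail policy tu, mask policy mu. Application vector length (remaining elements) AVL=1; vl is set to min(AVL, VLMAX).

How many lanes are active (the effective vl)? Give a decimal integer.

VLMAX = VLEN×LMUL/SEW = 256×1/4/8 = 8
AVL=1 ≤ VLMAX=8, so vl = 1

vl = 1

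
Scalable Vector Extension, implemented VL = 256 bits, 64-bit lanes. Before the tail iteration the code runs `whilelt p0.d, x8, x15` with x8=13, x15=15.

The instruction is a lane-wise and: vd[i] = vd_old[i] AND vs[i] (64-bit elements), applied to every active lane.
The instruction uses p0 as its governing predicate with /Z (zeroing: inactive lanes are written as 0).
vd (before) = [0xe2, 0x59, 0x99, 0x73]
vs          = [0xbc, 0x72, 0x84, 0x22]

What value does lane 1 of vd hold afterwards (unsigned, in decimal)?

vd[1] = 80

register lanes = 256/64 = 4
p0[j] = (13+j < 15); true for j=0..1 → 2 lanes set
  i=0: and(0xe2,0xbc) → 160
  i=1: and(0x59,0x72) → 80
  i=2: tail/zero → 0
  i=3: tail/zero → 0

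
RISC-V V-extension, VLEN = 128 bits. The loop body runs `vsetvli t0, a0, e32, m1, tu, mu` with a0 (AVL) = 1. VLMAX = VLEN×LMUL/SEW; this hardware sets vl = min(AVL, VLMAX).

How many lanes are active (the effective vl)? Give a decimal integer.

vl = 1

VLMAX = VLEN×LMUL/SEW = 128×1/32 = 4
AVL=1 ≤ VLMAX=4, so vl = 1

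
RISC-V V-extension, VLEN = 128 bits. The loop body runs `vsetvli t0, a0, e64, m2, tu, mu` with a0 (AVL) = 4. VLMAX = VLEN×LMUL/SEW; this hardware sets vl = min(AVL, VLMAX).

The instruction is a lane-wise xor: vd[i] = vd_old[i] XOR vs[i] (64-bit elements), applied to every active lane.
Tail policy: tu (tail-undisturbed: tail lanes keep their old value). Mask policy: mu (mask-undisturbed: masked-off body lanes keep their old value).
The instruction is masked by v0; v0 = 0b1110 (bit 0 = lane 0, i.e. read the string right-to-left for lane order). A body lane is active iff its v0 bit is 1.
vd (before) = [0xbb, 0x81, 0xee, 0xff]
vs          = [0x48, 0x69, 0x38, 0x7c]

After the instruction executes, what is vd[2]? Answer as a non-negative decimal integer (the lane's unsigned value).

lanes per group: 128·2/64 = 4
AVL=4 ≤ VLMAX=4, so vl = 4
lane  0: mask-off/keep ⇒ 0xbb
lane  1: xor(0x81,0x69) ⇒ 0xe8
lane  2: xor(0xee,0x38) ⇒ 0xd6
lane  3: xor(0xff,0x7c) ⇒ 0x83

vd[2] = 214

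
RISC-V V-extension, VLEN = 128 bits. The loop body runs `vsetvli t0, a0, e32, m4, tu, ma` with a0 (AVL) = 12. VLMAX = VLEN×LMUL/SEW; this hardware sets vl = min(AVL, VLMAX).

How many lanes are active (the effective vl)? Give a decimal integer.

vl = 12

VLMAX = VLEN×LMUL/SEW = 128×4/32 = 16
AVL=12 ≤ VLMAX=16, so vl = 12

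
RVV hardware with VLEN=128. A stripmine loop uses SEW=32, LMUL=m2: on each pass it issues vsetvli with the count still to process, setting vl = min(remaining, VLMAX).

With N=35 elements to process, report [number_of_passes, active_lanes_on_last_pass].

VLMAX = (128 × 2) / 32 = 8 lanes
iterations = ceil(35/8) = 5; final-pass vl = 3

[iterations, last_vl] = [5, 3]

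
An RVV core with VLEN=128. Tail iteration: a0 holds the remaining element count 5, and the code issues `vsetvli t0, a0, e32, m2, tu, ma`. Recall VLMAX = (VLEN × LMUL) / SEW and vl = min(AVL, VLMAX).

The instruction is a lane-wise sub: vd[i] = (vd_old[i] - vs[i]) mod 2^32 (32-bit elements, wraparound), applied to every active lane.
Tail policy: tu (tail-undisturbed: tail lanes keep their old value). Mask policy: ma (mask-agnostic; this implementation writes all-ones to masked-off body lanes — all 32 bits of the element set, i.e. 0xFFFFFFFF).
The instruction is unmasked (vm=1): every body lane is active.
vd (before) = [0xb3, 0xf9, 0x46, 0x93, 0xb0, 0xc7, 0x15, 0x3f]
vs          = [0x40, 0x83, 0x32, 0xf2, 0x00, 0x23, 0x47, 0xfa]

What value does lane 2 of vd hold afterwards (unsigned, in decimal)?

vd[2] = 20

lanes per group: 128·2/32 = 8
AVL=5 ≤ VLMAX=8, so vl = 5
lane  0: sub(0xb3,0x40) ⇒ 0x73
lane  1: sub(0xf9,0x83) ⇒ 0x76
lane  2: sub(0x46,0x32) ⇒ 0x14
lane  3: sub(0x93,0xf2) ⇒ 0xffffffa1
lane  4: sub(0xb0,0x00) ⇒ 0xb0
lane  5: tail/keep ⇒ 0xc7
lane  6: tail/keep ⇒ 0x15
lane  7: tail/keep ⇒ 0x3f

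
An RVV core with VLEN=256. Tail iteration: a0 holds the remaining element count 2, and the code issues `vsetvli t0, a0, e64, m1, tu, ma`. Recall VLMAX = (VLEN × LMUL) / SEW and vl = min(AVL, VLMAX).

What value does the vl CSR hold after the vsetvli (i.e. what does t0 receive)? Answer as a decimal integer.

vl = 2

VLMAX = (256 × 1) / 64 = 4 lanes
AVL=2 ≤ VLMAX=4, so vl = 2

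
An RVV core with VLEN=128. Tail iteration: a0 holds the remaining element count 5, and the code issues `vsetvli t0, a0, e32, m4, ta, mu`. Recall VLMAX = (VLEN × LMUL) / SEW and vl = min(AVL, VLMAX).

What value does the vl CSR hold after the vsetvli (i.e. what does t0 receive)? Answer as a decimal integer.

lanes per group: 128·4/32 = 16
vl ← min(5, 16) = 5

vl = 5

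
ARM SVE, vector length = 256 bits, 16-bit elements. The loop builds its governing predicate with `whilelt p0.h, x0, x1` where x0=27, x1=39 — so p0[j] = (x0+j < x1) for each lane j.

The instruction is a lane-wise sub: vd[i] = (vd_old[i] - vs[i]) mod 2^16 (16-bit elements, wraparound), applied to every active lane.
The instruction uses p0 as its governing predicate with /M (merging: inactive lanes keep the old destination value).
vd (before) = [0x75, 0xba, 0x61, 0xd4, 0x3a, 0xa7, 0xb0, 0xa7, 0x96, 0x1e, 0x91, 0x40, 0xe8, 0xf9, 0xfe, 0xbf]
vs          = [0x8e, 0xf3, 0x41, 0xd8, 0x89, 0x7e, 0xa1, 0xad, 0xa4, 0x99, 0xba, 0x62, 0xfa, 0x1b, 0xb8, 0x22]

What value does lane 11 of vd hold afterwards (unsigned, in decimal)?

256-bit reg / 16-bit elem → 16 lanes
active while 27+j < 39, i.e. j ∈ [0,12) capped at 16 ⇒ 12
lane  0: sub(0x75,0x8e) ⇒ 0xffe7
lane  1: sub(0xba,0xf3) ⇒ 0xffc7
lane  2: sub(0x61,0x41) ⇒ 0x20
lane  3: sub(0xd4,0xd8) ⇒ 0xfffc
lane  4: sub(0x3a,0x89) ⇒ 0xffb1
lane  5: sub(0xa7,0x7e) ⇒ 0x29
lane  6: sub(0xb0,0xa1) ⇒ 0x0f
lane  7: sub(0xa7,0xad) ⇒ 0xfffa
lane  8: sub(0x96,0xa4) ⇒ 0xfff2
lane  9: sub(0x1e,0x99) ⇒ 0xff85
lane 10: sub(0x91,0xba) ⇒ 0xffd7
lane 11: sub(0x40,0x62) ⇒ 0xffde
lane 12: tail/keep ⇒ 0xe8
lane 13: tail/keep ⇒ 0xf9
lane 14: tail/keep ⇒ 0xfe
lane 15: tail/keep ⇒ 0xbf

vd[11] = 65502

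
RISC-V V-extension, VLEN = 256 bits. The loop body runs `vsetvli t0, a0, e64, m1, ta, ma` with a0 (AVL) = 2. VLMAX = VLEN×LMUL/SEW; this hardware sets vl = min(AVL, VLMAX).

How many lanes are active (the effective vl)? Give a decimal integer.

vl = 2

VLMAX = VLEN×LMUL/SEW = 256×1/64 = 4
vl = min(AVL, VLMAX) = min(2, 4) = 2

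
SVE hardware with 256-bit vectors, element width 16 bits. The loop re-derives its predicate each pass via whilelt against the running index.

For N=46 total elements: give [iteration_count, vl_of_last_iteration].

[iterations, last_vl] = [3, 14]

256-bit reg / 16-bit elem → 16 lanes
46 elements at 16/iter → 3 passes, remainder 14 on the last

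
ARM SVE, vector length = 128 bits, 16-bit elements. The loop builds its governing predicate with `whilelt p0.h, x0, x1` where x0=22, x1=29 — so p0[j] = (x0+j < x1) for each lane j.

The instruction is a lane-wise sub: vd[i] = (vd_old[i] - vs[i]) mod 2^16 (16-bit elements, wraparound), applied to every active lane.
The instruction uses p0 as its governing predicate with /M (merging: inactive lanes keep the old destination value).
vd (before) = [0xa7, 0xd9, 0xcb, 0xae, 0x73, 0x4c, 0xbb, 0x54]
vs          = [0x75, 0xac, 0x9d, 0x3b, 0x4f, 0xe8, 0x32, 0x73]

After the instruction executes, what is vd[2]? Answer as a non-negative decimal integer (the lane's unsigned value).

register lanes = 128/16 = 8
p0[j] = (22+j < 29); true for j=0..6 → 7 lanes set
[0] sub(0xa7,0x75) = 0x32
[1] sub(0xd9,0xac) = 0x2d
[2] sub(0xcb,0x9d) = 0x2e
[3] sub(0xae,0x3b) = 0x73
[4] sub(0x73,0x4f) = 0x24
[5] sub(0x4c,0xe8) = 0xff64
[6] sub(0xbb,0x32) = 0x89
[7] tail/keep = 0x54

vd[2] = 46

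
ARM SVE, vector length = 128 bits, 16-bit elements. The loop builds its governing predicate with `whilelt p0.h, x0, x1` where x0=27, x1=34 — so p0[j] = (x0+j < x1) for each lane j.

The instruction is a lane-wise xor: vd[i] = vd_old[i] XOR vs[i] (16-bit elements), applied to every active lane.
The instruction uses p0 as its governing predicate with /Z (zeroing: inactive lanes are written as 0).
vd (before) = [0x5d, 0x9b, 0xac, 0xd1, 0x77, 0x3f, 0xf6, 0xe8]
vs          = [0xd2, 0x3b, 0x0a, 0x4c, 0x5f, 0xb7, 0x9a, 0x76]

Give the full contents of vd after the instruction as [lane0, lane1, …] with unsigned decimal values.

128-bit reg / 16-bit elem → 8 lanes
whilelt: lane j active iff 27+j < 34 → j < 7 → 7 active
vd[0] xor(0x5d,0xd2) -> 0x8f
vd[1] xor(0x9b,0x3b) -> 0xa0
vd[2] xor(0xac,0x0a) -> 0xa6
vd[3] xor(0xd1,0x4c) -> 0x9d
vd[4] xor(0x77,0x5f) -> 0x28
vd[5] xor(0x3f,0xb7) -> 0x88
vd[6] xor(0xf6,0x9a) -> 0x6c
vd[7] tail/zero -> 0x00

vd = [143, 160, 166, 157, 40, 136, 108, 0]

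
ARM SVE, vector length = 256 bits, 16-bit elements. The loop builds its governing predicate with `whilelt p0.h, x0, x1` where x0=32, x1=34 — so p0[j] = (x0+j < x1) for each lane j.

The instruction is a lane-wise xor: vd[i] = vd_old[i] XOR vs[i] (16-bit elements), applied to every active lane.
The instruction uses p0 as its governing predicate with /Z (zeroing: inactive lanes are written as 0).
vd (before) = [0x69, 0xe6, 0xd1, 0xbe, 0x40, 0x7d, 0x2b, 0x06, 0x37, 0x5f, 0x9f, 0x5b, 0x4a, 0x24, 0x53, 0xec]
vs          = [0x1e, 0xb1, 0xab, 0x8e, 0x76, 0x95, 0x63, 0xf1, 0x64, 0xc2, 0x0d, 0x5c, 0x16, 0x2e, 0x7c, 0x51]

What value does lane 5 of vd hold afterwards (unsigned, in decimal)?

register lanes = 256/16 = 16
p0[j] = (32+j < 34); true for j=0..1 → 2 lanes set
[0] xor(0x69,0x1e) = 0x77
[1] xor(0xe6,0xb1) = 0x57
[2] tail/zero = 0x00
[3] tail/zero = 0x00
[4] tail/zero = 0x00
[5] tail/zero = 0x00
[6] tail/zero = 0x00
[7] tail/zero = 0x00
[8] tail/zero = 0x00
[9] tail/zero = 0x00
[10] tail/zero = 0x00
[11] tail/zero = 0x00
[12] tail/zero = 0x00
[13] tail/zero = 0x00
[14] tail/zero = 0x00
[15] tail/zero = 0x00

vd[5] = 0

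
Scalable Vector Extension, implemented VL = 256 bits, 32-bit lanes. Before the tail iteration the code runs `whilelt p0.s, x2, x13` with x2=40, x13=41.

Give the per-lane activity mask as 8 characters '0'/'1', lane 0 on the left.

predicate = 10000000

register lanes = 256/32 = 8
whilelt: lane j active iff 40+j < 41 → j < 1 → 1 active
bits (lane 0 leftmost): 10000000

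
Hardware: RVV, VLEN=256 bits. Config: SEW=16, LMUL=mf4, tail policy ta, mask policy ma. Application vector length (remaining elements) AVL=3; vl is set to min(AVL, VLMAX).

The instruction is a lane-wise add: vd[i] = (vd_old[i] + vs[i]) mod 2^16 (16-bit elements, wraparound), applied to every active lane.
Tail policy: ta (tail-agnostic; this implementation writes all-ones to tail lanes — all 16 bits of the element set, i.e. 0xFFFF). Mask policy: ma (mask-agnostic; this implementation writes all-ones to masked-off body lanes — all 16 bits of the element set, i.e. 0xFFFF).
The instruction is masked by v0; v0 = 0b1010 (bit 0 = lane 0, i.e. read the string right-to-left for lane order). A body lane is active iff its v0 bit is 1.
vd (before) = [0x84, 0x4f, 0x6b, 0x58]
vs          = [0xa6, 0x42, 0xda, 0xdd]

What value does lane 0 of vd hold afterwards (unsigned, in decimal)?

vd[0] = 65535

lanes per group: 256·1/4/16 = 4
AVL=3 ≤ VLMAX=4, so vl = 3
  i=0: mask-off/ones → 65535
  i=1: add(0x4f,0x42) → 145
  i=2: mask-off/ones → 65535
  i=3: tail/ones → 65535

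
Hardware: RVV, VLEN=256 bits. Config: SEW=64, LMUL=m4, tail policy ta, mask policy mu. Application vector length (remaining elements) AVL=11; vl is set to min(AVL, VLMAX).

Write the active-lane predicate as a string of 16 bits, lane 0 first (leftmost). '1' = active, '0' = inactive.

VLMAX = VLEN×LMUL/SEW = 256×4/64 = 16
vl = min(AVL, VLMAX) = min(11, 16) = 11
bits (lane 0 leftmost): 1111111111100000

predicate = 1111111111100000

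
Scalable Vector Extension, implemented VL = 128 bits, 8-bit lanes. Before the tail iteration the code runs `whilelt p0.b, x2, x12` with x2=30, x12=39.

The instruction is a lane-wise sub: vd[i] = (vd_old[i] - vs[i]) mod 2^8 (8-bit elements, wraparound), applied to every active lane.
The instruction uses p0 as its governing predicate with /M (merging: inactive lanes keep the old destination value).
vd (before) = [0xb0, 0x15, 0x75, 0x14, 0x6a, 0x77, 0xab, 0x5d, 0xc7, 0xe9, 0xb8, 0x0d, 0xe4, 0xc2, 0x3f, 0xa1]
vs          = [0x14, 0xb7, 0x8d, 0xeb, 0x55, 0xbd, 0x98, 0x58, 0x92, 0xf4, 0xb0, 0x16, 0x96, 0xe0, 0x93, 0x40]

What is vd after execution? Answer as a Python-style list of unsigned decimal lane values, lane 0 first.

vd = [156, 94, 232, 41, 21, 186, 19, 5, 53, 233, 184, 13, 228, 194, 63, 161]

128-bit reg / 8-bit elem → 16 lanes
active while 30+j < 39, i.e. j ∈ [0,9) capped at 16 ⇒ 9
vd[0] sub(0xb0,0x14) -> 0x9c
vd[1] sub(0x15,0xb7) -> 0x5e
vd[2] sub(0x75,0x8d) -> 0xe8
vd[3] sub(0x14,0xeb) -> 0x29
vd[4] sub(0x6a,0x55) -> 0x15
vd[5] sub(0x77,0xbd) -> 0xba
vd[6] sub(0xab,0x98) -> 0x13
vd[7] sub(0x5d,0x58) -> 0x05
vd[8] sub(0xc7,0x92) -> 0x35
vd[9] tail/keep -> 0xe9
vd[10] tail/keep -> 0xb8
vd[11] tail/keep -> 0x0d
vd[12] tail/keep -> 0xe4
vd[13] tail/keep -> 0xc2
vd[14] tail/keep -> 0x3f
vd[15] tail/keep -> 0xa1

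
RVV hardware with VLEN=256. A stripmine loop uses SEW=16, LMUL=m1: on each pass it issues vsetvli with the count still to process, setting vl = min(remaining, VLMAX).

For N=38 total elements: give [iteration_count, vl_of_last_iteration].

VLMAX = VLEN×LMUL/SEW = 256×1/16 = 16
38 elements at 16/iter → 3 passes, remainder 6 on the last

[iterations, last_vl] = [3, 6]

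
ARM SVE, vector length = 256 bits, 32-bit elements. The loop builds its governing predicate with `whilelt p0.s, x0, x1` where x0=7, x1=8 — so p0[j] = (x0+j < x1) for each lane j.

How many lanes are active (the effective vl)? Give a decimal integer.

lane count: 256 div 32 = 8
active while 7+j < 8, i.e. j ∈ [0,1) capped at 8 ⇒ 1

vl = 1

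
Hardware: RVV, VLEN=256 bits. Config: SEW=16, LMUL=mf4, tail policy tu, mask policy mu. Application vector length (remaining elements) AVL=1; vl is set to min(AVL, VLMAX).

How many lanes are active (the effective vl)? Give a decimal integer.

vl = 1

lanes per group: 256·1/4/16 = 4
vl = min(AVL, VLMAX) = min(1, 4) = 1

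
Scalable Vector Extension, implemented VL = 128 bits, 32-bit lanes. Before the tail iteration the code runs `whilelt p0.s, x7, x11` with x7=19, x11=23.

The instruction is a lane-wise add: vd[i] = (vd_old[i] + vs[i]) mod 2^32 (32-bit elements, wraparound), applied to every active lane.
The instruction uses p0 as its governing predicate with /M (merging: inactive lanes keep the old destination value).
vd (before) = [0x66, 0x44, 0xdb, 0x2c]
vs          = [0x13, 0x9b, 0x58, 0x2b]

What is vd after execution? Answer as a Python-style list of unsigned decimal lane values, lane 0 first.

lane count: 128 div 32 = 4
p0[j] = (19+j < 23); true for j=0..3 → 4 lanes set
vd[0] add(0x66,0x13) -> 0x79
vd[1] add(0x44,0x9b) -> 0xdf
vd[2] add(0xdb,0x58) -> 0x133
vd[3] add(0x2c,0x2b) -> 0x57

vd = [121, 223, 307, 87]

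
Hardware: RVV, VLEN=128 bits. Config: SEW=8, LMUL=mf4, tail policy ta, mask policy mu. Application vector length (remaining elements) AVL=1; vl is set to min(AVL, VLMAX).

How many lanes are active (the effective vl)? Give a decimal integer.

vl = 1

VLMAX = VLEN×LMUL/SEW = 128×1/4/8 = 4
vl ← min(1, 4) = 1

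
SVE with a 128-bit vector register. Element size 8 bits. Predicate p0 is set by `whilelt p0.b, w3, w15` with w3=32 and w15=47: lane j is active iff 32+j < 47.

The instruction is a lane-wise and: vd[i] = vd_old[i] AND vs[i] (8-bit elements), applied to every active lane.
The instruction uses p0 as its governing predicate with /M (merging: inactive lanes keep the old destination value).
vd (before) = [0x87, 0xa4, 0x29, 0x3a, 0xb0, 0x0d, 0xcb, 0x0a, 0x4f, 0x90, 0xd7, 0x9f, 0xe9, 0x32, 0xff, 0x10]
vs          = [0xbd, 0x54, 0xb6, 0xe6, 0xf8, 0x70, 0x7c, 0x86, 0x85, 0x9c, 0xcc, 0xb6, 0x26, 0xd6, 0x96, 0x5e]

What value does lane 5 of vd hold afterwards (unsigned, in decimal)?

vd[5] = 0

register lanes = 128/8 = 16
whilelt: lane j active iff 32+j < 47 → j < 15 → 15 active
vd[0] and(0x87,0xbd) -> 0x85
vd[1] and(0xa4,0x54) -> 0x04
vd[2] and(0x29,0xb6) -> 0x20
vd[3] and(0x3a,0xe6) -> 0x22
vd[4] and(0xb0,0xf8) -> 0xb0
vd[5] and(0x0d,0x70) -> 0x00
vd[6] and(0xcb,0x7c) -> 0x48
vd[7] and(0x0a,0x86) -> 0x02
vd[8] and(0x4f,0x85) -> 0x05
vd[9] and(0x90,0x9c) -> 0x90
vd[10] and(0xd7,0xcc) -> 0xc4
vd[11] and(0x9f,0xb6) -> 0x96
vd[12] and(0xe9,0x26) -> 0x20
vd[13] and(0x32,0xd6) -> 0x12
vd[14] and(0xff,0x96) -> 0x96
vd[15] tail/keep -> 0x10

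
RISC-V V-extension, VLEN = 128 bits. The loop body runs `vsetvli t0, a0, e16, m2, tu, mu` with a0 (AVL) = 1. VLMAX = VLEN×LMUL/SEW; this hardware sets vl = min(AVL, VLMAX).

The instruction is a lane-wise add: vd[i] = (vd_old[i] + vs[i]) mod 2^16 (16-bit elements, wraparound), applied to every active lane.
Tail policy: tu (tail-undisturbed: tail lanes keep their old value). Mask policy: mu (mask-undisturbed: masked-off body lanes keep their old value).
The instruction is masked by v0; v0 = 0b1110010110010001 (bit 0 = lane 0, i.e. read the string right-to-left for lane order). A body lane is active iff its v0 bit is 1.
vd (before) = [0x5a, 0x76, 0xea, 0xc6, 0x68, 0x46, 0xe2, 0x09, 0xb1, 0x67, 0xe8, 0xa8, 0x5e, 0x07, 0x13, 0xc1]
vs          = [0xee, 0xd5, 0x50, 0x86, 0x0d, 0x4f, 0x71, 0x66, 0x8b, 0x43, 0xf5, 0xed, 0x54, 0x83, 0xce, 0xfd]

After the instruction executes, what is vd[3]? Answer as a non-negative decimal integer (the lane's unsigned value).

vd[3] = 198

lanes per group: 128·2/16 = 16
vl = min(AVL, VLMAX) = min(1, 16) = 1
lane  0: add(0x5a,0xee) ⇒ 0x148
lane  1: tail/keep ⇒ 0x76
lane  2: tail/keep ⇒ 0xea
lane  3: tail/keep ⇒ 0xc6
lane  4: tail/keep ⇒ 0x68
lane  5: tail/keep ⇒ 0x46
lane  6: tail/keep ⇒ 0xe2
lane  7: tail/keep ⇒ 0x09
lane  8: tail/keep ⇒ 0xb1
lane  9: tail/keep ⇒ 0x67
lane 10: tail/keep ⇒ 0xe8
lane 11: tail/keep ⇒ 0xa8
lane 12: tail/keep ⇒ 0x5e
lane 13: tail/keep ⇒ 0x07
lane 14: tail/keep ⇒ 0x13
lane 15: tail/keep ⇒ 0xc1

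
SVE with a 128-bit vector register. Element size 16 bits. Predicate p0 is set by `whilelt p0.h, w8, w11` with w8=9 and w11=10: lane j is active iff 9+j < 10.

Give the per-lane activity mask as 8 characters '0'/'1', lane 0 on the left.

predicate = 10000000

128-bit reg / 16-bit elem → 8 lanes
active while 9+j < 10, i.e. j ∈ [0,1) capped at 8 ⇒ 1
bits (lane 0 leftmost): 10000000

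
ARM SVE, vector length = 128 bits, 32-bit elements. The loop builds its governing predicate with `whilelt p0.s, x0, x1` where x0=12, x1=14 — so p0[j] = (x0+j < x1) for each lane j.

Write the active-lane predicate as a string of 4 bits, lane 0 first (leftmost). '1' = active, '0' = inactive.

predicate = 1100

register lanes = 128/32 = 4
p0[j] = (12+j < 14); true for j=0..1 → 2 lanes set
bits (lane 0 leftmost): 1100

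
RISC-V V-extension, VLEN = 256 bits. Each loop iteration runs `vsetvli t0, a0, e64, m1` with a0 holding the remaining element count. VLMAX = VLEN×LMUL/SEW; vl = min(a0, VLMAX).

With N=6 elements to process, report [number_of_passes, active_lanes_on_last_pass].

VLMAX = VLEN×LMUL/SEW = 256×1/64 = 4
N=6: ⌈6/4⌉ = 2 iters; last vl = 6 − 1×4 = 2

[iterations, last_vl] = [2, 2]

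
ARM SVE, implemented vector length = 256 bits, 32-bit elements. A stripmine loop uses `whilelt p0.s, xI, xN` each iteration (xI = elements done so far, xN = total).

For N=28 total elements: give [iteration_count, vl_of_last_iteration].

256-bit reg / 32-bit elem → 8 lanes
N=28: ⌈28/8⌉ = 4 iters; last vl = 28 − 3×8 = 4

[iterations, last_vl] = [4, 4]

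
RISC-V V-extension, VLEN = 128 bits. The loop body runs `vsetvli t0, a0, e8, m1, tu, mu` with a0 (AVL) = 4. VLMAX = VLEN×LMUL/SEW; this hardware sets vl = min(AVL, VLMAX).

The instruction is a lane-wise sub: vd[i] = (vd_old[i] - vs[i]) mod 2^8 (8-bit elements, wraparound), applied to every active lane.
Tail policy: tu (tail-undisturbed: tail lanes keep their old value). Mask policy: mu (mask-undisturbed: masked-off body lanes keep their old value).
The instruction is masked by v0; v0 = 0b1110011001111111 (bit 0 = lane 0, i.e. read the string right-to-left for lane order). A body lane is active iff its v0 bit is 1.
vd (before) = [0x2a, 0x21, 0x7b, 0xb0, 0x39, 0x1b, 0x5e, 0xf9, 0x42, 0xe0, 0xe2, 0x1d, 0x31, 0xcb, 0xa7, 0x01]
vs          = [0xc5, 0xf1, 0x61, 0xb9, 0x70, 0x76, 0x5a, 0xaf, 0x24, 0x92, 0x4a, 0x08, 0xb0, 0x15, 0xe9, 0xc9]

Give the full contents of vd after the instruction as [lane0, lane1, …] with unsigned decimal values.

VLMAX = (128 × 1) / 8 = 16 lanes
AVL=4 ≤ VLMAX=16, so vl = 4
lane  0: sub(0x2a,0xc5) ⇒ 0x65
lane  1: sub(0x21,0xf1) ⇒ 0x30
lane  2: sub(0x7b,0x61) ⇒ 0x1a
lane  3: sub(0xb0,0xb9) ⇒ 0xf7
lane  4: tail/keep ⇒ 0x39
lane  5: tail/keep ⇒ 0x1b
lane  6: tail/keep ⇒ 0x5e
lane  7: tail/keep ⇒ 0xf9
lane  8: tail/keep ⇒ 0x42
lane  9: tail/keep ⇒ 0xe0
lane 10: tail/keep ⇒ 0xe2
lane 11: tail/keep ⇒ 0x1d
lane 12: tail/keep ⇒ 0x31
lane 13: tail/keep ⇒ 0xcb
lane 14: tail/keep ⇒ 0xa7
lane 15: tail/keep ⇒ 0x01

vd = [101, 48, 26, 247, 57, 27, 94, 249, 66, 224, 226, 29, 49, 203, 167, 1]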